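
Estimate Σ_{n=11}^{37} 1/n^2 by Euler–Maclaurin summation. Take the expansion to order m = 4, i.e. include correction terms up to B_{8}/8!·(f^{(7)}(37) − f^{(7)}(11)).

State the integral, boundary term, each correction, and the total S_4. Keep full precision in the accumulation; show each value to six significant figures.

S_4 ≈ 0.0685012

∫_11^37 1/x^2 dx evaluates to 0.0638821.
½[f(11) + f(37)] = ½[0.00826446 + 0.000730460] = 0.00449746.
So far: 0.0683795.
Correction k=1: B_{2}/2! · (f^{(1)}(37) − f^{(1)}(11)) = 1/12 · (-3.94843e-05 − (-0.00150263)) = 0.000121929.
After k=1: 0.0685015.
Correction k=2: B_{4}/4! · (f^{(3)}(37) − f^{(3)}(11)) = −1/720 · (-3.46101e-07 − (-0.000149021)) = -2.06493e-07.
After k=2: 0.0685012.
Correction k=3: B_{6}/6! · (f^{(5)}(37) − f^{(5)}(11)) = 1/30240 · (-7.58439e-09 − (-3.69474e-05)) = 1.22155e-09.
After k=3: 0.0685012.
Correction k=4: B_{8}/8! · (f^{(7)}(37) − f^{(7)}(11)) = −1/1209600 · (-3.10245e-10 − (-1.70996e-05)) = -1.41363e-11.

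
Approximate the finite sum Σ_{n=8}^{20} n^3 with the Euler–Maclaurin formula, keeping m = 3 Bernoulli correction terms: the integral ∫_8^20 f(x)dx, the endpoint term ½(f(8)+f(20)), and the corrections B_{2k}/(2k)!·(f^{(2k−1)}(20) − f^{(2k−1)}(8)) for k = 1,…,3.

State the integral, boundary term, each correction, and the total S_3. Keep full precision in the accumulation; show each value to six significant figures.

S_3 ≈ 43316.0

The integral term ∫_8^20 x^3 dx = 38976.0.
Boundary: ½(f(8) + f(20)) = ½(512.000 + 8000.00) = 4256.00.
Running total after boundary: 43232.0.
Correction k=1: B_{2}/2! · (f^{(1)}(20) − f^{(1)}(8)) = 1/12 · (1200.00 − 192.000) = 84.0000.
Running total after k=1: 43316.0.
Correction k=2: B_{4}/4! · (f^{(3)}(20) − f^{(3)}(8)) = −1/720 · (6.00000 − 6.00000) = 0.00000.
Running total after k=2: 43316.0.
Correction k=3: B_{6}/6! · (f^{(5)}(20) − f^{(5)}(8)) = 1/30240 · (0.00000 − 0.00000) = 0.00000.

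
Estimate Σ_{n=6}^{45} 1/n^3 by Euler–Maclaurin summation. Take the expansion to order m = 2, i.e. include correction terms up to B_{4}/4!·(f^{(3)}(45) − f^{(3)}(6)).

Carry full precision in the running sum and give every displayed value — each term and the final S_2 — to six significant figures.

S_2 ≈ 0.0161533

Integral: ∫_6^45 1/x^3 dx = 0.0136420.
Endpoint term: (f(6) + f(45))/2 = (0.00462963 + 1.09739e-05)/2 = 0.00232030.
Integral + boundary = 0.0159623.
Correction k=1: B_{2}/2! · (f^{(1)}(45) − f^{(1)}(6)) = 1/12 · (-7.31596e-07 − (-0.00231481)) = 0.000192840.
Running total after k=1: 0.0161551.
Correction k=2: B_{4}/4! · (f^{(3)}(45) − f^{(3)}(6)) = −1/720 · (-7.22564e-09 − (-0.00128601)) = -1.78611e-06.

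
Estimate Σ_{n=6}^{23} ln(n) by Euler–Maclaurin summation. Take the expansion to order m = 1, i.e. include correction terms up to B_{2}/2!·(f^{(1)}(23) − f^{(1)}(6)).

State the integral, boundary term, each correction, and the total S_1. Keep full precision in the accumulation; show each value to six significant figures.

S_1 ≈ 46.8192

∫_6^23 ln(x) dx evaluates to 44.3658.
½[f(6) + f(23)] = ½[1.79176 + 3.13549] = 2.46363.
Running total after boundary: 46.8294.
k=1: B_{2}/(2)! × [f^{(1)}(23) − f^{(1)}(6)] = 1/12 × (0.0434783 − 0.166667) = -0.0102657.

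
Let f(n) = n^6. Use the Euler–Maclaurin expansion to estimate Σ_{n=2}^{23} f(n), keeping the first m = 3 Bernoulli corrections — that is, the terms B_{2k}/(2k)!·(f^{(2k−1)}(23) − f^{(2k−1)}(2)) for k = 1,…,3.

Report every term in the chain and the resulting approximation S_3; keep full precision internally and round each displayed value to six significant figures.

∫_2^23 x^6 dx evaluates to 4.86404e+08.
Endpoint term: (f(2) + f(23))/2 = (64.0000 + 1.48036e+08)/2 = 7.40180e+07.
Running total after boundary: 5.60422e+08.
k=1: B_{2}/(2)! × [f^{(1)}(23) − f^{(1)}(2)] = 1/12 × (3.86181e+07 − 192.000) = 3.21816e+06.
Partial sum through k=1: 5.63640e+08.
k=2: B_{4}/(4)! × [f^{(3)}(23) − f^{(3)}(2)] = −1/720 × (1.46004e+06 − 960.000) = -2026.50.
Partial sum through k=2: 5.63638e+08.
k=3: B_{6}/(6)! × [f^{(5)}(23) − f^{(5)}(2)] = 1/30240 × (16560.0 − 1440.00) = 0.500000.

S_3 ≈ 5.63638e+08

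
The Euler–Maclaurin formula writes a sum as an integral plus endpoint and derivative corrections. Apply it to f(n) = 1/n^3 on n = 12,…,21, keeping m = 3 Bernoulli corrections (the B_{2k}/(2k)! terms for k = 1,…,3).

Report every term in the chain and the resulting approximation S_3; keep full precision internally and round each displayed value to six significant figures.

The integral term ∫_12^21 1/x^3 dx = 0.00233844.
Endpoint term: (f(12) + f(21))/2 = (0.000578704 + 0.000107980)/2 = 0.000343342.
Running total after boundary: 0.00268178.
Order-1 term: 1/12 · (-1.54257e-05 − (-0.000144676)) = 1.07709e-05.
After k=1: 0.00269255.
Order-2 term: −1/720 · (-6.99577e-07 − (-2.00939e-05)) = -2.69365e-08.
After k=2: 0.00269252.
Order-3 term: 1/30240 · (-6.66264e-08 − (-5.86071e-06)) = 1.91603e-10.

S_3 ≈ 0.00269252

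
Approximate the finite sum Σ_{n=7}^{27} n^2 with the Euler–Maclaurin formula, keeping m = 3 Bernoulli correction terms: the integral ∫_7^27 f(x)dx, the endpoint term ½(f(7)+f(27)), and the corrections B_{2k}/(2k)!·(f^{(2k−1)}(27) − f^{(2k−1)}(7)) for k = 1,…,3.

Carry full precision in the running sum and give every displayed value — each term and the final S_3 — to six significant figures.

∫_7^27 x^2 dx evaluates to 6446.67.
Endpoint term: (f(7) + f(27))/2 = (49.0000 + 729.000)/2 = 389.000.
Running total after boundary: 6835.67.
Correction k=1: B_{2}/2! · (f^{(1)}(27) − f^{(1)}(7)) = 1/12 · (54.0000 − 14.0000) = 3.33333.
After k=1: 6839.00.
Correction k=2: B_{4}/4! · (f^{(3)}(27) − f^{(3)}(7)) = −1/720 · (0.00000 − 0.00000) = 0.00000.
After k=2: 6839.00.
Correction k=3: B_{6}/6! · (f^{(5)}(27) − f^{(5)}(7)) = 1/30240 · (0.00000 − 0.00000) = 0.00000.

S_3 ≈ 6839.00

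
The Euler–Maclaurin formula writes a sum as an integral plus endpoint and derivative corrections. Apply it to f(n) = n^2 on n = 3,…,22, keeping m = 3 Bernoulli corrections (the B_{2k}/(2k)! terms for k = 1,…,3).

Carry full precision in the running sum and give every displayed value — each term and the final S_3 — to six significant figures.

∫_3^22 x^2 dx evaluates to 3540.33.
½[f(3) + f(22)] = ½[9.00000 + 484.000] = 246.500.
So far: 3786.83.
Correction k=1: B_{2}/2! · (f^{(1)}(22) − f^{(1)}(3)) = 1/12 · (44.0000 − 6.00000) = 3.16667.
Running total after k=1: 3790.00.
Correction k=2: B_{4}/4! · (f^{(3)}(22) − f^{(3)}(3)) = −1/720 · (0.00000 − 0.00000) = 0.00000.
Running total after k=2: 3790.00.
Correction k=3: B_{6}/6! · (f^{(5)}(22) − f^{(5)}(3)) = 1/30240 · (0.00000 − 0.00000) = 0.00000.

S_3 ≈ 3790.00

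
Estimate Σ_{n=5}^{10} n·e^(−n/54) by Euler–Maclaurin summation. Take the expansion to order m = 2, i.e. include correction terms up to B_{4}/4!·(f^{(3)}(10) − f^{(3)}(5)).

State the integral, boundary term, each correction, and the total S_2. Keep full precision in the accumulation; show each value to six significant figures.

∫_5^10 x·e^(−x/54) dx evaluates to 32.4809.
Endpoint term: (f(5) + f(10))/2 = (4.55782 + 8.30950)/2 = 6.43366.
So far: 38.9146.
Correction k=1: B_{2}/2! · (f^{(1)}(10) − f^{(1)}(5)) = 1/12 · (0.677071 − 0.827161) = -0.0125075.
Running total after k=1: 38.9021.
Correction k=2: B_{4}/4! · (f^{(3)}(10) − f^{(3)}(5)) = −1/720 · (0.000802116 − 0.000908879) = 1.48281e-07.

S_2 ≈ 38.9021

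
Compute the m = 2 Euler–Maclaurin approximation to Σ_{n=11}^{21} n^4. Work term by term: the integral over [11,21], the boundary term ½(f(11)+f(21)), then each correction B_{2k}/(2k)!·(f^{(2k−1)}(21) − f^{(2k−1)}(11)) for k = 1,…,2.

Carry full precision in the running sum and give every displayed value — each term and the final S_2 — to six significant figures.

S_2 ≈ 891814

∫_11^21 x^4 dx evaluates to 784610.
Boundary: ½(f(11) + f(21)) = ½(14641.0 + 194481) = 104561.
Integral + boundary = 889171.
k=1: B_{2}/(2)! × [f^{(1)}(21) − f^{(1)}(11)] = 1/12 × (37044.0 − 5324.00) = 2643.33.
Running total after k=1: 891814.
k=2: B_{4}/(4)! × [f^{(3)}(21) − f^{(3)}(11)] = −1/720 × (504.000 − 264.000) = -0.333333.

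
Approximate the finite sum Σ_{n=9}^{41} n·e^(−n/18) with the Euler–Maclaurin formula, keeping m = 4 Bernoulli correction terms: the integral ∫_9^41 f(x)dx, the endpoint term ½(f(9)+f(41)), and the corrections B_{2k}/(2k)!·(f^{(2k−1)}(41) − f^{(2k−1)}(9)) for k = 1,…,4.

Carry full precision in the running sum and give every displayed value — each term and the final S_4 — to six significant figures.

S_4 ≈ 190.701

Integral: ∫_9^41 x·e^(−x/18) dx = 185.906.
½[f(9) + f(41)] = ½[5.45878 + 4.20298] = 4.83088.
Running total after boundary: 190.737.
k=1: B_{2}/(2)! × [f^{(1)}(41) − f^{(1)}(9)] = 1/12 × (-0.130987 − 0.303265) = -0.0361877.
Partial sum through k=1: 190.701.
k=2: B_{4}/(4)! × [f^{(3)}(41) − f^{(3)}(9)] = −1/720 × (0.000228507 − 0.00468002) = 6.18266e-06.
Partial sum through k=2: 190.701.
k=3: B_{6}/(6)! × [f^{(5)}(41) − f^{(5)}(9)] = 1/30240 × (2.65832e-06 − 2.60001e-05) = -7.71885e-10.
Partial sum through k=3: 190.701.
k=4: B_{8}/(8)! × [f^{(7)}(41) − f^{(7)}(9)] = −1/1209600 × (1.42326e-08 − 1.15913e-07) = 8.40609e-14.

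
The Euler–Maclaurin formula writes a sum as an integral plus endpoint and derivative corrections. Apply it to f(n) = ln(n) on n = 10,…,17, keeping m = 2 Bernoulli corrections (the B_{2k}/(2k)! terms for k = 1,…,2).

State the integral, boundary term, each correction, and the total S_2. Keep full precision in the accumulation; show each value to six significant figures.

S_2 ≈ 20.7032

The integral term ∫_10^17 ln(x) dx = 18.1388.
Endpoint term: (f(10) + f(17))/2 = (2.30259 + 2.83321)/2 = 2.56790.
Running total after boundary: 20.7067.
Correction k=1: B_{2}/2! · (f^{(1)}(17) − f^{(1)}(10)) = 1/12 · (0.0588235 − 0.100000) = -0.00343137.
Partial sum through k=1: 20.7032.
Correction k=2: B_{4}/4! · (f^{(3)}(17) − f^{(3)}(10)) = −1/720 · (0.000407083 − 0.00200000) = 2.21238e-06.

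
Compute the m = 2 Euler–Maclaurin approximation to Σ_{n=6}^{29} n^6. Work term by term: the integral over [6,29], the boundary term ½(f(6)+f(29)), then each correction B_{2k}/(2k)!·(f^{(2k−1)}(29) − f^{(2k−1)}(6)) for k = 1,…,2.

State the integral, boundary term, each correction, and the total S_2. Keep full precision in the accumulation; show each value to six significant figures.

∫_6^29 x^6 dx evaluates to 2.46423e+09.
Boundary: ½(f(6) + f(29)) = ½(46656.0 + 5.94823e+08) = 2.97435e+08.
So far: 2.76166e+09.
Correction k=1: B_{2}/2! · (f^{(1)}(29) − f^{(1)}(6)) = 1/12 · (1.23067e+08 − 46656.0) = 1.02517e+07.
After k=1: 2.77191e+09.
Correction k=2: B_{4}/4! · (f^{(3)}(29) − f^{(3)}(6)) = −1/720 · (2.92668e+06 − 25920.0) = -4028.83.

S_2 ≈ 2.77191e+09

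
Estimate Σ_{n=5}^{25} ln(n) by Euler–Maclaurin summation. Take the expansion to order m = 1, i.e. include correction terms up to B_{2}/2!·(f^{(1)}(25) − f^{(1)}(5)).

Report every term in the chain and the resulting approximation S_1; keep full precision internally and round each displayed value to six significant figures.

The integral term ∫_5^25 ln(x) dx = 52.4247.
Boundary: ½(f(5) + f(25)) = ½(1.60944 + 3.21888) = 2.41416.
So far: 54.8389.
k=1: B_{2}/(2)! × [f^{(1)}(25) − f^{(1)}(5)] = 1/12 × (0.0400000 − 0.200000) = -0.0133333.

S_1 ≈ 54.8255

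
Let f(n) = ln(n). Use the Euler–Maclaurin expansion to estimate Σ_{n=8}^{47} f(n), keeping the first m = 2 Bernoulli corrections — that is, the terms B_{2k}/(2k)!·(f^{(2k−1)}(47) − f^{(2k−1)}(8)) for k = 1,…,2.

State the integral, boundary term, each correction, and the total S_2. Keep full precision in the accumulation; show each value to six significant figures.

Integral: ∫_8^47 ln(x) dx = 125.321.
Boundary: ½(f(8) + f(47)) = ½(2.07944 + 3.85015) = 2.96479.
Running total after boundary: 128.286.
Order-1 term: 1/12 · (0.0212766 − 0.125000) = -0.00864362.
After k=1: 128.278.
Order-2 term: −1/720 · (1.92636e-05 − 0.00390625) = 5.39859e-06.

S_2 ≈ 128.278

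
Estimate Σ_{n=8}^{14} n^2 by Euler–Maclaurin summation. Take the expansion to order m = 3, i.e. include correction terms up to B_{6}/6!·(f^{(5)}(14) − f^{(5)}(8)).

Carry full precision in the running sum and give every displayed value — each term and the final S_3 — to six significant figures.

The integral term ∫_8^14 x^2 dx = 744.000.
½[f(8) + f(14)] = ½[64.0000 + 196.000] = 130.000.
Integral + boundary = 874.000.
k=1: B_{2}/(2)! × [f^{(1)}(14) − f^{(1)}(8)] = 1/12 × (28.0000 − 16.0000) = 1.00000.
After k=1: 875.000.
k=2: B_{4}/(4)! × [f^{(3)}(14) − f^{(3)}(8)] = −1/720 × (0.00000 − 0.00000) = 0.00000.
After k=2: 875.000.
k=3: B_{6}/(6)! × [f^{(5)}(14) − f^{(5)}(8)] = 1/30240 × (0.00000 − 0.00000) = 0.00000.

S_3 ≈ 875.000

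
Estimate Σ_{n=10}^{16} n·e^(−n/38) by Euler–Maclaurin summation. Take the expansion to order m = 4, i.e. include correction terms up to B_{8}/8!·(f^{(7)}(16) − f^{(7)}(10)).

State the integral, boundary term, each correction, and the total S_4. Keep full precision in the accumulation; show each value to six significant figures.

∫_10^16 x·e^(−x/38) dx evaluates to 55.1222.
½[f(10) + f(16)] = ½[7.68621 + 10.5017] = 9.09395.
Integral + boundary = 64.2162.
k=1: B_{2}/(2)! × [f^{(1)}(16) − f^{(1)}(10)] = 1/12 × (0.379995 − 0.566352) = -0.0155297.
After k=1: 64.2007.
k=2: B_{4}/(4)! × [f^{(3)}(16) − f^{(3)}(10)] = −1/720 × (0.00117223 − 0.00145678) = 3.95205e-07.
After k=2: 64.2007.
k=3: B_{6}/(6)! × [f^{(5)}(16) − f^{(5)}(10)] = 1/30240 × (1.44135e-06 − 1.74609e-06) = -1.00773e-11.
After k=3: 64.2007.
k=4: B_{8}/(8)! × [f^{(7)}(16) − f^{(7)}(10)] = −1/1209600 × (1.43415e-09 − 1.71976e-09) = 2.36117e-16.

S_4 ≈ 64.2007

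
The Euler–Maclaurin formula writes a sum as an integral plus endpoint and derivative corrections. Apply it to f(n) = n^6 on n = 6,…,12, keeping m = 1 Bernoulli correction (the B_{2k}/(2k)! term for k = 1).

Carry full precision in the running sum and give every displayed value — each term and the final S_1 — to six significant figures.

The integral term ∫_6^12 x^6 dx = 5.07884e+06.
Boundary: ½(f(6) + f(12)) = ½(46656.0 + 2.98598e+06) = 1.51632e+06.
Integral + boundary = 6.59516e+06.
Order-1 term: 1/12 · (1.49299e+06 − 46656.0) = 120528.

S_1 ≈ 6.71569e+06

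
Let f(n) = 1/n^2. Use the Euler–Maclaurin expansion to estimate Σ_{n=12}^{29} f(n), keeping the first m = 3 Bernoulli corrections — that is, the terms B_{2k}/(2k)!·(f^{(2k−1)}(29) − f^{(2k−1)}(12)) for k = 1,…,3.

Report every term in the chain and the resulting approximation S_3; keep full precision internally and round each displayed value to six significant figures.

The integral term ∫_12^29 1/x^2 dx = 0.0488506.
Endpoint term: (f(12) + f(29))/2 = (0.00694444 + 0.00118906)/2 = 0.00406675.
So far: 0.0529173.
Correction k=1: B_{2}/2! · (f^{(1)}(29) − f^{(1)}(12)) = 1/12 · (-8.20042e-05 − (-0.00115741)) = 8.96169e-05.
After k=1: 0.0530069.
Correction k=2: B_{4}/4! · (f^{(3)}(29) − f^{(3)}(12)) = −1/720 · (-1.17010e-06 − (-9.64506e-05)) = -1.32334e-07.
After k=2: 0.0530068.
Correction k=3: B_{6}/6! · (f^{(5)}(29) − f^{(5)}(12)) = 1/30240 · (-4.17394e-08 − (-2.00939e-05)) = 6.63100e-10.

S_3 ≈ 0.0530068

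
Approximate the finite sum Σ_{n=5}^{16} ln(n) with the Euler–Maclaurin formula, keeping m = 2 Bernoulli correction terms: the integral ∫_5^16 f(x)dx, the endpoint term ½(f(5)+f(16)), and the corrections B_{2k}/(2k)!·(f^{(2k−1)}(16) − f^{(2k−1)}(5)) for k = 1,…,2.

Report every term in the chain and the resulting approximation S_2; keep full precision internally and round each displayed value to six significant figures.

S_2 ≈ 27.4938

∫_5^16 ln(x) dx evaluates to 25.3142.
Endpoint term: (f(5) + f(16))/2 = (1.60944 + 2.77259)/2 = 2.19101.
So far: 27.5052.
Correction k=1: B_{2}/2! · (f^{(1)}(16) − f^{(1)}(5)) = 1/12 · (0.0625000 − 0.200000) = -0.0114583.
Partial sum through k=1: 27.4938.
Correction k=2: B_{4}/4! · (f^{(3)}(16) − f^{(3)}(5)) = −1/720 · (0.000488281 − 0.0160000) = 2.15441e-05.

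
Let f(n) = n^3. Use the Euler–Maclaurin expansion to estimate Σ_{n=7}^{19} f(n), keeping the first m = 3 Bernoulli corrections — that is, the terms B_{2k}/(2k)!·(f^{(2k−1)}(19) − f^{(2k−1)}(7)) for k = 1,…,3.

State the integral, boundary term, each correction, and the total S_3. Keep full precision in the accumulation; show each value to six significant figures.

∫_7^19 x^3 dx evaluates to 31980.0.
Boundary: ½(f(7) + f(19)) = ½(343.000 + 6859.00) = 3601.00.
So far: 35581.0.
k=1: B_{2}/(2)! × [f^{(1)}(19) − f^{(1)}(7)] = 1/12 × (1083.00 − 147.000) = 78.0000.
Running total after k=1: 35659.0.
k=2: B_{4}/(4)! × [f^{(3)}(19) − f^{(3)}(7)] = −1/720 × (6.00000 − 6.00000) = 0.00000.
Running total after k=2: 35659.0.
k=3: B_{6}/(6)! × [f^{(5)}(19) − f^{(5)}(7)] = 1/30240 × (0.00000 − 0.00000) = 0.00000.

S_3 ≈ 35659.0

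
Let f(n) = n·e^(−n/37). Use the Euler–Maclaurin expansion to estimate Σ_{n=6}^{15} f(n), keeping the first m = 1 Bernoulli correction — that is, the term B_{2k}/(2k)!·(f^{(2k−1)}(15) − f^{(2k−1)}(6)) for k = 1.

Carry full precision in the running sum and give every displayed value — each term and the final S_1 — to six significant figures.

Integral: ∫_6^15 x·e^(−x/37) dx = 70.0893.
½[f(6) + f(15)] = ½[5.10182 + 10.0006] = 7.55121.
Integral + boundary = 77.6405.
k=1: B_{2}/(2)! × [f^{(1)}(15) − f^{(1)}(6)] = 1/12 × (0.396420 − 0.712416) = -0.0263330.

S_1 ≈ 77.6142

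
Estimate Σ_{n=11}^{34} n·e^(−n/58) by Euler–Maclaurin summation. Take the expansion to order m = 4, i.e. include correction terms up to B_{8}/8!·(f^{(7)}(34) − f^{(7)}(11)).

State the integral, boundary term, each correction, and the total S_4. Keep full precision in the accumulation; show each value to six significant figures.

The integral term ∫_11^34 x·e^(−x/58) dx = 341.501.
Endpoint term: (f(11) + f(34))/2 = (9.09969 + 18.9188)/2 = 14.0092.
Integral + boundary = 355.510.
Correction k=1: B_{2}/2! · (f^{(1)}(34) − f^{(1)}(11)) = 1/12 · (0.230249 − 0.670353) = -0.0366754.
Running total after k=1: 355.473.
Correction k=2: B_{4}/4! · (f^{(3)}(34) − f^{(3)}(11)) = −1/720 · (0.000399262 − 0.000691094) = 4.05323e-07.
Running total after k=2: 355.473.
Correction k=3: B_{6}/6! · (f^{(5)}(34) − f^{(5)}(11)) = 1/30240 · (2.17027e-07 − 3.51640e-07) = -4.45149e-12.
Running total after k=3: 355.473.
Correction k=4: B_{8}/8! · (f^{(7)}(34) − f^{(7)}(11)) = −1/1209600 · (9.37477e-11 − 1.47991e-10) = 4.48439e-17.

S_4 ≈ 355.473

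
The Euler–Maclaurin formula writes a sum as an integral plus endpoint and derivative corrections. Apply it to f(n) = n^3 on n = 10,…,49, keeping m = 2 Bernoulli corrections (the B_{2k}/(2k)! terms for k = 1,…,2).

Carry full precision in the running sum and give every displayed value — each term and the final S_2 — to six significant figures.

S_2 ≈ 1.49860e+06

∫_10^49 x^3 dx evaluates to 1.43870e+06.
Endpoint term: (f(10) + f(49))/2 = (1000.00 + 117649)/2 = 59324.5.
Integral + boundary = 1.49802e+06.
Order-1 term: 1/12 · (7203.00 − 300.000) = 575.250.
Partial sum through k=1: 1.49860e+06.
Order-2 term: −1/720 · (6.00000 − 6.00000) = 0.00000.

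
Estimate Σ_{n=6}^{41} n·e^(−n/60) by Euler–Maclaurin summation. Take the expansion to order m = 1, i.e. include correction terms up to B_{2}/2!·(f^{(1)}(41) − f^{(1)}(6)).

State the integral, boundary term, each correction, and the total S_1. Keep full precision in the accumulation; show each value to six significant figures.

Integral: ∫_6^41 x·e^(−x/60) dx = 523.274.
½[f(6) + f(41)] = ½[5.42902 + 20.7022] = 13.0656.
Integral + boundary = 536.339.
Correction k=1: B_{2}/2! · (f^{(1)}(41) − f^{(1)}(6)) = 1/12 · (0.159895 − 0.814354) = -0.0545382.

S_1 ≈ 536.285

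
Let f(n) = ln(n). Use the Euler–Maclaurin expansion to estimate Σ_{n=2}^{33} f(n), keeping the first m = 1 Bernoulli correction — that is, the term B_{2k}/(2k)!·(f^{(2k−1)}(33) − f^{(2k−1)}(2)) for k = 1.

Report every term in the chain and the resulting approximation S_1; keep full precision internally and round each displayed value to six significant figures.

S_1 ≈ 85.0541

Integral: ∫_2^33 ln(x) dx = 82.9985.
Endpoint term: (f(2) + f(33))/2 = (0.693147 + 3.49651)/2 = 2.09483.
Running total after boundary: 85.0933.
Correction k=1: B_{2}/2! · (f^{(1)}(33) − f^{(1)}(2)) = 1/12 · (0.0303030 − 0.500000) = -0.0391414.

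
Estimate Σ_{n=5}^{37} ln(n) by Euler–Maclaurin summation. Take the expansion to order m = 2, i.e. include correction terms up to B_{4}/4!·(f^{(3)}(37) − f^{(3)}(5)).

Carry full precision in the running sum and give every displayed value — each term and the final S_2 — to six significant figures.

S_2 ≈ 96.1526

Integral: ∫_5^37 ln(x) dx = 93.5568.
Boundary: ½(f(5) + f(37)) = ½(1.60944 + 3.61092) = 2.61018.
Integral + boundary = 96.1670.
k=1: B_{2}/(2)! × [f^{(1)}(37) − f^{(1)}(5)] = 1/12 × (0.0270270 − 0.200000) = -0.0144144.
Partial sum through k=1: 96.1525.
k=2: B_{4}/(4)! × [f^{(3)}(37) − f^{(3)}(5)] = −1/720 × (3.94843e-05 − 0.0160000) = 2.21674e-05.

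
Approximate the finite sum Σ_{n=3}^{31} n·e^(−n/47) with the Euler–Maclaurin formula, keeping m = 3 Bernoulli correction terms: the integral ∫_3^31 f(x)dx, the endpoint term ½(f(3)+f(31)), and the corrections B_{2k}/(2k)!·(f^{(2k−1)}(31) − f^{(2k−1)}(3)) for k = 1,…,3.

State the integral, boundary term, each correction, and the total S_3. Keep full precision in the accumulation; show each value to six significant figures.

∫_3^31 x·e^(−x/47) dx evaluates to 309.104.
Boundary: ½(f(3) + f(31)) = ½(2.81449 + 16.0292) = 9.42185.
Running total after boundary: 318.525.
Order-1 term: 1/12 · (0.176024 − 0.878282) = -0.0585215.
After k=1: 318.467.
Order-2 term: −1/720 · (0.000547835 − 0.00124699) = 9.71055e-07.
After k=2: 318.467.
Order-3 term: 1/30240 · (4.59930e-07 − 9.49025e-07) = -1.61738e-11.

S_3 ≈ 318.467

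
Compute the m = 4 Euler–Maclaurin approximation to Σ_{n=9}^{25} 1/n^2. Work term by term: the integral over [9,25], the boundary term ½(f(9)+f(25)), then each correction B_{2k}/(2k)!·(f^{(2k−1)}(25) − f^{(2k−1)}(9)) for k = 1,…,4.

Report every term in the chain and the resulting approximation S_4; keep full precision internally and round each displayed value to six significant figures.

∫_9^25 1/x^2 dx evaluates to 0.0711111.
½[f(9) + f(25)] = ½[0.0123457 + 0.00160000] = 0.00697284.
So far: 0.0780840.
k=1: B_{2}/(2)! × [f^{(1)}(25) − f^{(1)}(9)] = 1/12 × (-0.000128000 − (-0.00274348)) = 0.000217957.
After k=1: 0.0783019.
k=2: B_{4}/(4)! × [f^{(3)}(25) − f^{(3)}(9)] = −1/720 × (-2.45760e-06 − (-0.000406442)) = -5.61090e-07.
After k=2: 0.0783013.
k=3: B_{6}/(6)! × [f^{(5)}(25) − f^{(5)}(9)] = 1/30240 × (-1.17965e-07 − (-0.000150534)) = 4.97408e-09.
After k=3: 0.0783014.
k=4: B_{8}/(8)! × [f^{(7)}(25) − f^{(7)}(9)] = −1/1209600 × (-1.05696e-08 − (-0.000104073)) = -8.60304e-11.

S_4 ≈ 0.0783014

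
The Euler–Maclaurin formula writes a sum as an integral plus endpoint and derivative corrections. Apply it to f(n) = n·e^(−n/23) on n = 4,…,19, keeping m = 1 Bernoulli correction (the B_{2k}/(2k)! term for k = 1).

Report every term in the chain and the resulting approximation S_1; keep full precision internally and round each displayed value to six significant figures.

The integral term ∫_4^19 x·e^(−x/23) dx = 98.9946.
Boundary: ½(f(4) + f(19)) = ½(3.36148 + 8.31742) = 5.83945.
So far: 104.834.
Correction k=1: B_{2}/2! · (f^{(1)}(19) − f^{(1)}(4)) = 1/12 · (0.0761320 − 0.694219) = -0.0515072.

S_1 ≈ 104.783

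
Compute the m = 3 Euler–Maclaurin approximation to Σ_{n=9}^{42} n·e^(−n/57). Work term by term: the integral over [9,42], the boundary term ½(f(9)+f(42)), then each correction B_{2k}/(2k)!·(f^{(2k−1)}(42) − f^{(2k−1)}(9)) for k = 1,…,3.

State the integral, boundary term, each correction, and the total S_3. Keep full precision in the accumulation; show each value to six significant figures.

S_3 ≈ 525.496

∫_9^42 x·e^(−x/57) dx evaluates to 511.652.
½[f(9) + f(42)] = ½[7.68546 + 20.1022] = 13.8938.
Integral + boundary = 525.545.
Correction k=1: B_{2}/2! · (f^{(1)}(42) − f^{(1)}(9)) = 1/12 · (0.125953 − 0.719107) = -0.0494295.
After k=1: 525.496.
Correction k=2: B_{4}/4! · (f^{(3)}(42) − f^{(3)}(9)) = −1/720 · (0.000333395 − 0.000746995) = 5.74445e-07.
After k=2: 525.496.
Correction k=3: B_{6}/6! · (f^{(5)}(42) − f^{(5)}(9)) = 1/30240 · (1.93297e-07 − 3.91708e-07) = -6.56119e-12.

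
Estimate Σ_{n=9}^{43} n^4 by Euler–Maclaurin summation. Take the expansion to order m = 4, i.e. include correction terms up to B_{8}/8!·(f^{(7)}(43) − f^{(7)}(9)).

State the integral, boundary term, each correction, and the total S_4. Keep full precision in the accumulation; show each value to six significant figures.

Integral: ∫_9^43 x^4 dx = 2.93899e+07.
Endpoint term: (f(9) + f(43))/2 = (6561.00 + 3.41880e+06)/2 = 1.71268e+06.
So far: 3.11026e+07.
k=1: B_{2}/(2)! × [f^{(1)}(43) − f^{(1)}(9)] = 1/12 × (318028 − 2916.00) = 26259.3.
Partial sum through k=1: 3.11288e+07.
k=2: B_{4}/(4)! × [f^{(3)}(43) − f^{(3)}(9)] = −1/720 × (1032.00 − 216.000) = -1.13333.
Partial sum through k=2: 3.11288e+07.
k=3: B_{6}/(6)! × [f^{(5)}(43) − f^{(5)}(9)] = 1/30240 × (0.00000 − 0.00000) = 0.00000.
Partial sum through k=3: 3.11288e+07.
k=4: B_{8}/(8)! × [f^{(7)}(43) − f^{(7)}(9)] = −1/1209600 × (0.00000 − 0.00000) = 0.00000.

S_4 ≈ 3.11288e+07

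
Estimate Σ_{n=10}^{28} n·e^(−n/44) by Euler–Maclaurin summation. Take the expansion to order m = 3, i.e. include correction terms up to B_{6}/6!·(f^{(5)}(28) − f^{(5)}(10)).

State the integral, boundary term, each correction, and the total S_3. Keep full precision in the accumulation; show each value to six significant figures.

S_3 ≈ 227.777

The integral term ∫_10^28 x·e^(−x/44) dx = 216.420.
Boundary: ½(f(10) + f(28)) = ½(7.96703 + 14.8180) = 11.3925.
Running total after boundary: 227.812.
Order-1 term: 1/12 · (0.192441 − 0.615634) = -0.0352661.
After k=1: 227.777.
Order-2 term: −1/720 · (0.000646109 − 0.00114103) = 6.87395e-07.
After k=2: 227.777.
Order-3 term: 1/30240 · (6.16125e-07 − 1.01450e-06) = -1.31738e-11.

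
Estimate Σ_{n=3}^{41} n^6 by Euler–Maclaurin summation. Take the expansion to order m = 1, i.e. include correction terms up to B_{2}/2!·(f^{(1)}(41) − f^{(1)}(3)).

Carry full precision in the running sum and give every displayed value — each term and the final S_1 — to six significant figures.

∫_3^41 x^6 dx evaluates to 2.78220e+10.
Boundary: ½(f(3) + f(41)) = ½(729.000 + 4.75010e+09) = 2.37505e+09.
Integral + boundary = 3.01971e+10.
Order-1 term: 1/12 · (6.95137e+08 − 1458.00) = 5.79280e+07.

S_1 ≈ 3.02550e+10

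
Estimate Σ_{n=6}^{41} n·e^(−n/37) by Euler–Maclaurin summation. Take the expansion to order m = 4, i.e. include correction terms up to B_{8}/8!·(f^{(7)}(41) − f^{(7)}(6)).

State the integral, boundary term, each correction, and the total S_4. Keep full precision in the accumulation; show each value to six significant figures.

S_4 ≈ 409.182

The integral term ∫_6^41 x·e^(−x/37) dx = 399.924.
Boundary: ½(f(6) + f(41)) = ½(5.10182 + 13.5375) = 9.31966.
So far: 409.244.
k=1: B_{2}/(2)! × [f^{(1)}(41) − f^{(1)}(6)] = 1/12 × (-0.0356955 − 0.712416) = -0.0623426.
Running total after k=1: 409.182.
k=2: B_{4}/(4)! × [f^{(3)}(41) − f^{(3)}(6)] = −1/720 × (0.000456297 − 0.00176262) = 1.81433e-06.
Running total after k=2: 409.182.
k=3: B_{6}/(6)! × [f^{(5)}(41) − f^{(5)}(6)] = 1/30240 × (6.85660e-07 − 2.19492e-06) = -4.99093e-11.
Running total after k=3: 409.182.
k=4: B_{8}/(8)! × [f^{(7)}(41) − f^{(7)}(6)] = −1/1209600 × (7.58227e-10 − 2.26612e-09) = 1.24660e-15.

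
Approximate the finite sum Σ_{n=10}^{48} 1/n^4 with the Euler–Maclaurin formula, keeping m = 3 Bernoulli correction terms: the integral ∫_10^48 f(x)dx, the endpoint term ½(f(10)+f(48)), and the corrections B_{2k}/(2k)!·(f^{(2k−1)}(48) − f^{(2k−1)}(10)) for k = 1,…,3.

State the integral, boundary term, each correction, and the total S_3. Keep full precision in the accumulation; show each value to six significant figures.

Integral: ∫_10^48 1/x^4 dx = 0.000330319.
Endpoint term: (f(10) + f(48))/2 = (0.000100000 + 1.88380e-07)/2 = 5.00942e-05.
So far: 0.000380413.
Correction k=1: B_{2}/2! · (f^{(1)}(48) − f^{(1)}(10)) = 1/12 · (-1.56983e-08 − (-4.00000e-05)) = 3.33203e-06.
Running total after k=1: 0.000383745.
Correction k=2: B_{4}/4! · (f^{(3)}(48) − f^{(3)}(10)) = −1/720 · (-2.04406e-10 − (-1.20000e-05)) = -1.66664e-08.
Running total after k=2: 0.000383729.
Correction k=3: B_{6}/6! · (f^{(5)}(48) − f^{(5)}(10)) = 1/30240 · (-4.96819e-12 − (-6.72000e-06)) = 2.22222e-10.

S_3 ≈ 0.000383729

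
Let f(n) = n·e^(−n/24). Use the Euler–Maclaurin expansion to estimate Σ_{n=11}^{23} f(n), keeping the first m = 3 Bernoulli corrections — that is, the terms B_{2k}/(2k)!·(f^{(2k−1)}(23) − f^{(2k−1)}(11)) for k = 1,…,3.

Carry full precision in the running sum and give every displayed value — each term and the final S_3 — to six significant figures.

Integral: ∫_11^23 x·e^(−x/24) dx = 98.5392.
½[f(11) + f(23)] = ½[6.95570 + 8.82123] = 7.88846.
Running total after boundary: 106.428.
k=1: B_{2}/(2)! × [f^{(1)}(23) − f^{(1)}(11)] = 1/12 × (0.0159805 − 0.342516) = -0.0272113.
Running total after k=1: 106.400.
k=2: B_{4}/(4)! × [f^{(3)}(23) − f^{(3)}(11)] = −1/720 × (0.00135945 − 0.00279026) = 1.98723e-06.
Running total after k=2: 106.400.
k=3: B_{6}/(6)! × [f^{(5)}(23) − f^{(5)}(11)] = 1/30240 × (4.67215e-06 − 8.65603e-06) = -1.31742e-10.

S_3 ≈ 106.400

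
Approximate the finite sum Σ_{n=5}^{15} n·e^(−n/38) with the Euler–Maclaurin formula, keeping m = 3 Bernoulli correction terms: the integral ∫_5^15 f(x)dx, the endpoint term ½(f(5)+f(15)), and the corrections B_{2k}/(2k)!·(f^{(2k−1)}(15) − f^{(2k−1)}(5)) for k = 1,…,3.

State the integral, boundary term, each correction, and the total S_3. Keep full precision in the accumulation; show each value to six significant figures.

The integral term ∫_5^15 x·e^(−x/38) dx = 75.3955.
Boundary: ½(f(5) + f(15)) = ½(4.38355 + 10.1079) = 7.24571.
So far: 82.6412.
Correction k=1: B_{2}/2! · (f^{(1)}(15) − f^{(1)}(5)) = 1/12 · (0.407861 − 0.761353) = -0.0294577.
Running total after k=1: 82.6118.
Correction k=2: B_{4}/4! · (f^{(3)}(15) − f^{(3)}(5)) = −1/720 · (0.00121577 − 0.00174153) = 7.30223e-07.
Running total after k=2: 82.6118.
Correction k=3: B_{6}/6! · (f^{(5)}(15) − f^{(5)}(5)) = 1/30240 · (1.48829e-06 − 2.04696e-06) = -1.84745e-11.

S_3 ≈ 82.6118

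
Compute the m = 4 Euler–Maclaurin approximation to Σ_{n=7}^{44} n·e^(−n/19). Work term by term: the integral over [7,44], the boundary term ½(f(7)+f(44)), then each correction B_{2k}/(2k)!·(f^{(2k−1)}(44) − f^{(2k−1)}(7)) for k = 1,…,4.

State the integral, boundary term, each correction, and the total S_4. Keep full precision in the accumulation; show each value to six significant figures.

S_4 ≈ 228.177

Integral: ∫_7^44 x·e^(−x/19) dx = 223.632.
½[f(7) + f(44)] = ½[4.84278 + 4.34228] = 4.59253.
Integral + boundary = 228.225.
k=1: B_{2}/(2)! × [f^{(1)}(44) − f^{(1)}(7)] = 1/12 × (-0.129853 − 0.436943) = -0.0472330.
After k=1: 228.177.
k=2: B_{4}/(4)! × [f^{(3)}(44) − f^{(3)}(7)] = −1/720 × (0.000187046 − 0.00504320) = 6.74466e-06.
After k=2: 228.177.
k=3: B_{6}/(6)! × [f^{(5)}(44) − f^{(5)}(7)] = 1/30240 × (2.03267e-06 − 2.45873e-05) = -7.45855e-10.
After k=3: 228.177.
k=4: B_{8}/(8)! × [f^{(7)}(44) − f^{(7)}(7)] = −1/1209600 × (9.82608e-09 − 9.75196e-08) = 7.24980e-14.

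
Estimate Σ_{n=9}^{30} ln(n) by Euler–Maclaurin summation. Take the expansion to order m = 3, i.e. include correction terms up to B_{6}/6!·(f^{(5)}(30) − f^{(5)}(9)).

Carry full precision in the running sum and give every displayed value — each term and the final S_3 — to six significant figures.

S_3 ≈ 64.0536

∫_9^30 ln(x) dx evaluates to 61.2609.
½[f(9) + f(30)] = ½[2.19722 + 3.40120] = 2.79921.
Running total after boundary: 64.0601.
Correction k=1: B_{2}/2! · (f^{(1)}(30) − f^{(1)}(9)) = 1/12 · (0.0333333 − 0.111111) = -0.00648148.
Running total after k=1: 64.0536.
Correction k=2: B_{4}/4! · (f^{(3)}(30) − f^{(3)}(9)) = −1/720 · (7.40741e-05 − 0.00274348) = 3.70751e-06.
Running total after k=2: 64.0536.
Correction k=3: B_{6}/6! · (f^{(5)}(30) − f^{(5)}(9)) = 1/30240 · (9.87654e-07 − 0.000406442) = -1.34079e-08.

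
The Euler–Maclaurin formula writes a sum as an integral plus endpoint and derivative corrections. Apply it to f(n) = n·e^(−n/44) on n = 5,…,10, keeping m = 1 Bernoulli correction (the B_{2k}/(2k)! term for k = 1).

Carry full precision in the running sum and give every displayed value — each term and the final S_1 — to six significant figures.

Integral: ∫_5^10 x·e^(−x/44) dx = 31.4404.
Boundary: ½(f(5) + f(10)) = ½(4.46291 + 7.96703) = 6.21497.
So far: 37.6553.
Correction k=1: B_{2}/2! · (f^{(1)}(10) − f^{(1)}(5)) = 1/12 · (0.615634 − 0.791153) = -0.0146265.

S_1 ≈ 37.6407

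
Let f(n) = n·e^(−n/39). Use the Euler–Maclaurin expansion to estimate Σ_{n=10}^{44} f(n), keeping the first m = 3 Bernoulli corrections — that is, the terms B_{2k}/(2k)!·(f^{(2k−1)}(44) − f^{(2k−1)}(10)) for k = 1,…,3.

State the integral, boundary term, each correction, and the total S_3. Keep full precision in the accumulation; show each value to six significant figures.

S_3 ≈ 442.179

Integral: ∫_10^44 x·e^(−x/39) dx = 431.241.
Boundary: ½(f(10) + f(44)) = ½(7.73824 + 14.2390) = 10.9886.
Integral + boundary = 442.230.
k=1: B_{2}/(2)! × [f^{(1)}(44) − f^{(1)}(10)] = 1/12 × (-0.0414889 − 0.575408) = -0.0514081.
After k=1: 442.179.
k=2: B_{4}/(4)! × [f^{(3)}(44) − f^{(3)}(10)] = −1/720 × (0.000398250 − 0.00139583) = 1.38553e-06.
After k=2: 442.179.
k=3: B_{6}/(6)! × [f^{(5)}(44) − f^{(5)}(10)] = 1/30240 × (5.41602e-07 − 1.58669e-06) = -3.45597e-11.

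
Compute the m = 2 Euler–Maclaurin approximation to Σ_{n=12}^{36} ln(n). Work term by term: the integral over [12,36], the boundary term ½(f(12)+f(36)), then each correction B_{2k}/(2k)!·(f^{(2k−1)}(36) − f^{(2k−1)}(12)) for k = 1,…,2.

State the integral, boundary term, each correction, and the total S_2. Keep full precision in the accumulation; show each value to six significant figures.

∫_12^36 ln(x) dx evaluates to 75.1878.
Endpoint term: (f(12) + f(36))/2 = (2.48491 + 3.58352)/2 = 3.03421.
Integral + boundary = 78.2220.
Correction k=1: B_{2}/2! · (f^{(1)}(36) − f^{(1)}(12)) = 1/12 · (0.0277778 − 0.0833333) = -0.00462963.
Partial sum through k=1: 78.2174.
Correction k=2: B_{4}/4! · (f^{(3)}(36) − f^{(3)}(12)) = −1/720 · (4.28669e-05 − 0.00115741) = 1.54797e-06.

S_2 ≈ 78.2174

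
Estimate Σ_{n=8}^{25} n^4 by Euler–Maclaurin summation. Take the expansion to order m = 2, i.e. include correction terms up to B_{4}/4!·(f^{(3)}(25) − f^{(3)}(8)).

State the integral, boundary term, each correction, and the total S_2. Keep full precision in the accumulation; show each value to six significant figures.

Integral: ∫_8^25 x^4 dx = 1.94657e+06.
Boundary: ½(f(8) + f(25)) = ½(4096.00 + 390625) = 197360.
Running total after boundary: 2.14393e+06.
Correction k=1: B_{2}/2! · (f^{(1)}(25) − f^{(1)}(8)) = 1/12 · (62500.0 − 2048.00) = 5037.67.
Partial sum through k=1: 2.14897e+06.
Correction k=2: B_{4}/4! · (f^{(3)}(25) − f^{(3)}(8)) = −1/720 · (600.000 − 192.000) = -0.566667.

S_2 ≈ 2.14897e+06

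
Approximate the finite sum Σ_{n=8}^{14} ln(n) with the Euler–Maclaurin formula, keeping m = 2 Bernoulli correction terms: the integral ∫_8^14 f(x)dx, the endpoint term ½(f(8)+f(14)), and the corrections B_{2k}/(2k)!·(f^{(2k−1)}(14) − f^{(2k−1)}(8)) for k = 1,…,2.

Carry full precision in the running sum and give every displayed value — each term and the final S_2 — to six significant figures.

∫_8^14 ln(x) dx evaluates to 14.3113.
Boundary: ½(f(8) + f(14)) = ½(2.07944 + 2.63906) = 2.35925.
Running total after boundary: 16.6705.
k=1: B_{2}/(2)! × [f^{(1)}(14) − f^{(1)}(8)] = 1/12 × (0.0714286 − 0.125000) = -0.00446429.
Running total after k=1: 16.6661.
k=2: B_{4}/(4)! × [f^{(3)}(14) − f^{(3)}(8)] = −1/720 × (0.000728863 − 0.00390625) = 4.41304e-06.

S_2 ≈ 16.6661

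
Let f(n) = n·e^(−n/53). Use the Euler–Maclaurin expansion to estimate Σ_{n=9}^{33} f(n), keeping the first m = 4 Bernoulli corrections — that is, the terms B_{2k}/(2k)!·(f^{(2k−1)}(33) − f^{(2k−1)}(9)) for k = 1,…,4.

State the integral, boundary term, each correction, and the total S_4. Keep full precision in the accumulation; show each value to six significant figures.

∫_9^33 x·e^(−x/53) dx evaluates to 327.323.
Boundary: ½(f(9) + f(33)) = ½(7.59442 + 17.7053) = 12.6499.
So far: 339.973.
Order-1 term: 1/12 · (0.202462 − 0.700533) = -0.0415059.
Running total after k=1: 339.932.
Order-2 term: −1/720 · (0.000454081 − 0.000850189) = 5.50150e-07.
Running total after k=2: 339.932.
Order-3 term: 1/30240 · (2.97645e-07 − 5.16550e-07) = -7.23892e-12.
Running total after k=3: 339.932.
Order-4 term: −1/1209600 · (1.54375e-10 − 2.60034e-10) = 8.73503e-17.

S_4 ≈ 339.932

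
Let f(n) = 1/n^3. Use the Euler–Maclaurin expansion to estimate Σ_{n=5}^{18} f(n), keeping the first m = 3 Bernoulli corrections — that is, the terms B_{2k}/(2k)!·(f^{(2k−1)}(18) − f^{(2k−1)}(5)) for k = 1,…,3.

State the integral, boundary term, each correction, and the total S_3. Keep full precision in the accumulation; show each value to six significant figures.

S_3 ≈ 0.0229350

The integral term ∫_5^18 1/x^3 dx = 0.0184568.
Endpoint term: (f(5) + f(18))/2 = (0.00800000 + 0.000171468)/2 = 0.00408573.
Running total after boundary: 0.0225425.
k=1: B_{2}/(2)! × [f^{(1)}(18) − f^{(1)}(5)] = 1/12 × (-2.85780e-05 − (-0.00480000)) = 0.000397619.
Partial sum through k=1: 0.0229401.
k=2: B_{4}/(4)! × [f^{(3)}(18) − f^{(3)}(5)] = −1/720 × (-1.76407e-06 − (-0.00384000)) = -5.33088e-06.
Partial sum through k=2: 0.0229348.
k=3: B_{6}/(6)! × [f^{(5)}(18) − f^{(5)}(5)] = 1/30240 × (-2.28676e-07 − (-0.00645120)) = 2.13326e-07.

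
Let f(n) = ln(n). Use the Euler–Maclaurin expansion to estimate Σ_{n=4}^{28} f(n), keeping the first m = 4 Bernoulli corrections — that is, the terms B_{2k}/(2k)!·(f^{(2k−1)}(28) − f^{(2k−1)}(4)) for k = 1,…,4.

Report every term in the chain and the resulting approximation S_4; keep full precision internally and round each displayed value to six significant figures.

S_4 ≈ 66.0980

Integral: ∫_4^28 ln(x) dx = 63.7565.
Boundary: ½(f(4) + f(28)) = ½(1.38629 + 3.33220) = 2.35925.
Integral + boundary = 66.1158.
Order-1 term: 1/12 · (0.0357143 − 0.250000) = -0.0178571.
Running total after k=1: 66.0979.
Order-2 term: −1/720 · (9.11079e-05 − 0.0312500) = 4.32762e-05.
Running total after k=2: 66.0980.
Order-3 term: 1/30240 · (1.39451e-06 − 0.0234375) = -7.75003e-07.
Running total after k=3: 66.0980.
Order-4 term: −1/1209600 · (5.33613e-08 − 0.0439453) = 3.63304e-08.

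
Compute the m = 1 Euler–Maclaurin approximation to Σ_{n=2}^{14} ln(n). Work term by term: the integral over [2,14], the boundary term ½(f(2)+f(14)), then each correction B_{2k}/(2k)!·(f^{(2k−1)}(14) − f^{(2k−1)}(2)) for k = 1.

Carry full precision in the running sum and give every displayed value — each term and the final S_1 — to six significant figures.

S_1 ≈ 25.1909

Integral: ∫_2^14 ln(x) dx = 23.5605.
Endpoint term: (f(2) + f(14))/2 = (0.693147 + 2.63906)/2 = 1.66610.
Running total after boundary: 25.2266.
k=1: B_{2}/(2)! × [f^{(1)}(14) − f^{(1)}(2)] = 1/12 × (0.0714286 − 0.500000) = -0.0357143.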